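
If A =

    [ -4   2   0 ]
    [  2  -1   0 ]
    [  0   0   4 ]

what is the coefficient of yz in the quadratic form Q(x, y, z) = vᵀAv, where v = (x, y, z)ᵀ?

0

The coefficient of yz is A[2,3] + A[3,2] = 2·0 = 0.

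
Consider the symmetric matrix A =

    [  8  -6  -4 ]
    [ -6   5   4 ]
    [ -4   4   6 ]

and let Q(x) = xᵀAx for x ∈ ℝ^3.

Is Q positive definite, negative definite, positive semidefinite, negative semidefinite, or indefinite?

positive definite

Leading principal minors: Δ_1 = 8, Δ_2 = 4, Δ_3 = 8.
All leading principal minors are positive, so by Sylvester's criterion Q is positive definite.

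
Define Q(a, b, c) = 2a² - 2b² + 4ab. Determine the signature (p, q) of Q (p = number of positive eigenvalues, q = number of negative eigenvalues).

Write A = [[2, 2, 0], [2, -2, 0], [0, 0, 0]].
Row-reducing A symmetrically gives the diagonal entries 2, -4, 0.
So there are 1 positive, 1 negative, 1 zero pivots.

(1, 1)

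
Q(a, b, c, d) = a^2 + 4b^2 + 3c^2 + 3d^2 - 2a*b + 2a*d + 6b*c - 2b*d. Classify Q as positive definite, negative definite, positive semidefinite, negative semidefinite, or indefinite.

positive semidefinite

Write A = [[1, -1, 0, 1], [-1, 4, 3, -1], [0, 3, 3, 0], [1, -1, 0, 3]].
Congruent diagonalization of A (simultaneous row and column reduction) yields pivots 1, 3, 0, 2.
That gives 3 positive, 1 zero pivots.
Hence Q is positive semidefinite.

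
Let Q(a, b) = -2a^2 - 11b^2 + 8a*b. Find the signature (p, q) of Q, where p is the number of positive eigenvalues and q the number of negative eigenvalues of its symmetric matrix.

(0, 2)

Write A = [[-2, 4], [4, -11]].
An LDLᵀ factorisation of A has diagonal entries -2, -3.
Counting signs: 2 negative.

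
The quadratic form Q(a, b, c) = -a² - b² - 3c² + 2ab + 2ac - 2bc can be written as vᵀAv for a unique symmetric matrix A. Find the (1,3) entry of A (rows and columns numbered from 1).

1

The coefficient of a·c in Q is 2. For a symmetric A this equals A[1,3] + A[3,1] = 2·A[1,3].
So A[1,3] = 2/2 = 1.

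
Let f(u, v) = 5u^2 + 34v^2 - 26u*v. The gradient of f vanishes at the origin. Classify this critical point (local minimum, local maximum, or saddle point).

The Hessian at the origin is H = [[10, -26], [-26, 68]].
det H = 10·68 − (-26)² = 4 > 0 and H[1,1] = 10 > 0, so H is positive definite.
Therefore the origin is a local minimum.

local minimum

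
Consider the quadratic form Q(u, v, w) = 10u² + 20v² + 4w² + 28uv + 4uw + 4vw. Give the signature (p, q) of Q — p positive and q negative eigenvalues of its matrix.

(3, 0)

Write A = [[10, 14, 2], [14, 20, 2], [2, 2, 4]].
Congruent diagonalization of A (simultaneous row and column reduction) yields pivots 10, 2/5, 2.
That gives 3 positive pivots.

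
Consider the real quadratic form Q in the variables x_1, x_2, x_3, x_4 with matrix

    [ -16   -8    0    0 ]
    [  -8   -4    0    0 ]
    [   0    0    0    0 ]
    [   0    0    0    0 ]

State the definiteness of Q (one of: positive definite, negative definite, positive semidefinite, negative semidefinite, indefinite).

negative semidefinite

Applying the same elementary operations to the rows and columns of A produces a congruent diagonal matrix with entries -16, 0, 0, 0.
That gives 1 negative, 3 zero pivots.
Hence Q is negative semidefinite.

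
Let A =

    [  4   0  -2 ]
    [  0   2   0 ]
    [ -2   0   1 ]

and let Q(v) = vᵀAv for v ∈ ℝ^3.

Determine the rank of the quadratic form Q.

Applying the same elementary operations to the rows and columns of A produces a congruent diagonal matrix with entries 4, 2, 0.
Counting signs: 2 positive, 1 zero.
The rank is the number of nonzero pivots: 2.

2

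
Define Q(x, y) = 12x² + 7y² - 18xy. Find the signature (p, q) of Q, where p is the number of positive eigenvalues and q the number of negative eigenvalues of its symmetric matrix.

(2, 0)

The symmetric matrix is A = [[12, -9], [-9, 7]].
Symmetric row and column elimination reduces A to a congruent diagonal form with pivots 12, 1/4.
So there are 2 positive pivots.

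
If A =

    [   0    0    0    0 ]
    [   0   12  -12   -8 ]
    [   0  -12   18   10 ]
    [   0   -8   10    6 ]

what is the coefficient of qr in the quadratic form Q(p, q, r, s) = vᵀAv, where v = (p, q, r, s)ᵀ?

The coefficient of qr is A[2,3] + A[3,2] = 2·(-12) = -24.

-24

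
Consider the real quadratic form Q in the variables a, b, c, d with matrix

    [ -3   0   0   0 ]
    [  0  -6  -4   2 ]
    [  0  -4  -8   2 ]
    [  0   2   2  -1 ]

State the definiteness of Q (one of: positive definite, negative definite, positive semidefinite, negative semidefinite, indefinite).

Leading principal minors: Δ_1 = -3, Δ_2 = 18, Δ_3 = -96, Δ_4 = 24.
The signs alternate starting with Δ_1 < 0, so by Sylvester's criterion Q is negative definite.

negative definite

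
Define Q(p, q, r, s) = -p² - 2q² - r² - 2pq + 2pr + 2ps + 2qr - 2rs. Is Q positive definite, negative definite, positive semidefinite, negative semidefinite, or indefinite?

The symmetric matrix is A = [[-1, -1, 1, 1], [-1, -2, 1, 0], [1, 1, -1, -1], [1, 0, -1, 0]].
Row-reducing A symmetrically gives the diagonal entries -1, -1, 0, 2.
Counting signs: 1 positive, 2 negative, 1 zero.
Hence Q is indefinite.

indefinite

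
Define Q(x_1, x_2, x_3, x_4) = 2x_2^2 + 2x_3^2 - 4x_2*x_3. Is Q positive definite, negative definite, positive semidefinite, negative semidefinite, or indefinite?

The associated matrix is A = [[0, 0, 0, 0], [0, 2, -2, 0], [0, -2, 2, 0], [0, 0, 0, 0]].
Symmetric row and column elimination reduces A to a congruent diagonal form with pivots 0, 2, 0, 0.
So there are 1 positive, 3 zero pivots.
Hence Q is positive semidefinite.

positive semidefinite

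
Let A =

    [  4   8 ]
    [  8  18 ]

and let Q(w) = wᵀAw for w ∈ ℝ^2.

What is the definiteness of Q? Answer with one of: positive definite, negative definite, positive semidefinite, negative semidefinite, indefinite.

For the 2×2 matrix [[4, 8], [8, 18]]: det = 4·18 − (8)² = 8, trace = 22.
det > 0 so both eigenvalues share the sign of the trace; trace = 22 > 0 ⇒ both positive.

positive definite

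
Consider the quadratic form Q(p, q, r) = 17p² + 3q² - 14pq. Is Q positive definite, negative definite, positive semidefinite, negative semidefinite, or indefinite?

Write A = [[17, -7, 0], [-7, 3, 0], [0, 0, 0]].
Applying the same elementary operations to the rows and columns of A produces a congruent diagonal matrix with entries 17, 2/17, 0.
That gives 2 positive, 1 zero pivots.
Hence Q is positive semidefinite.

positive semidefinite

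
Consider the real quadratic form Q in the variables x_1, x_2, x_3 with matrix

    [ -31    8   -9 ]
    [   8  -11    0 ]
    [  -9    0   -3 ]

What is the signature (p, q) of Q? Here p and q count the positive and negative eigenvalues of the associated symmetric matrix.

An LDLᵀ factorisation of A has diagonal entries -31, -277/31, 60/277.
So there are 1 positive, 2 negative pivots.

(1, 2)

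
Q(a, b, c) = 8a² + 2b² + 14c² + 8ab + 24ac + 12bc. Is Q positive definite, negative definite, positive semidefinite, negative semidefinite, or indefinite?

indefinite

Write A = [[8, 4, 12], [4, 2, 6], [12, 6, 14]].
Congruent diagonalization of A (simultaneous row and column reduction) yields pivots 8, 0, -4.
Counting signs: 1 positive, 1 negative, 1 zero.
Hence Q is indefinite.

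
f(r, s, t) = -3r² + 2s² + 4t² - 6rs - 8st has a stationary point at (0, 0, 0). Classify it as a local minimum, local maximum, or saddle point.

The Hessian at the origin is H = [[-6, -6, 0], [-6, 4, -8], [0, -8, 8]].
Congruent diagonalization of H (simultaneous row and column reduction) yields pivots -6, 10, 8/5.
That gives 2 positive, 1 negative pivots.
H is indefinite, so the origin is a saddle point.

saddle point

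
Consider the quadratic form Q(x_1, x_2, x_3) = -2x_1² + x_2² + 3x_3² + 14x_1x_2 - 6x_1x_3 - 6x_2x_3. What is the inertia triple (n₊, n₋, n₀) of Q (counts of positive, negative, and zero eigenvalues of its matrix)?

(2, 1, 0)

The associated matrix is A = [[-2, 7, -3], [7, 1, -3], [-3, -3, 3]].
Row-reducing A symmetrically gives the diagonal entries -2, 51/2, 6/17.
Counting signs: 2 positive, 1 negative.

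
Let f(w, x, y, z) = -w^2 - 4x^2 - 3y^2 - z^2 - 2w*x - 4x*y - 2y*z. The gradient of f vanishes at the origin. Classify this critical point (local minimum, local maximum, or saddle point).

local maximum

The Hessian at the origin is H = [[-2, -2, 0, 0], [-2, -8, -4, 0], [0, -4, -6, -2], [0, 0, -2, -2]].
An LDLᵀ factorisation of H has diagonal entries -2, -6, -10/3, -4/5.
So there are 4 negative pivots.
H is negative definite, so the origin is a strict local maximum.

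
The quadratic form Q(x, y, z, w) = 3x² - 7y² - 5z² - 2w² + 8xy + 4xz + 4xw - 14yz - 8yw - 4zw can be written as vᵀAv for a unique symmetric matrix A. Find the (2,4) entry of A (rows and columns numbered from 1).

The coefficient of y·w in Q is -8. For a symmetric A this equals A[2,4] + A[4,2] = 2·A[2,4].
So A[2,4] = -8/2 = -4.

-4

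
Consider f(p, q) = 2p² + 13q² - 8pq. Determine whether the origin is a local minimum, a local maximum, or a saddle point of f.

The Hessian at the origin is H = [[4, -8], [-8, 26]].
det H = 4·26 − (-8)² = 40 > 0 and H[1,1] = 4 > 0, so H is positive definite.
Therefore the origin is a local minimum.

local minimum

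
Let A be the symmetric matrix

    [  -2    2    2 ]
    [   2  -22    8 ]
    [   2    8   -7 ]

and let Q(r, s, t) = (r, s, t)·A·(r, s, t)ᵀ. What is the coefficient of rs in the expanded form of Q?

4

The coefficient of rs is A[1,2] + A[2,1] = 2·2 = 4.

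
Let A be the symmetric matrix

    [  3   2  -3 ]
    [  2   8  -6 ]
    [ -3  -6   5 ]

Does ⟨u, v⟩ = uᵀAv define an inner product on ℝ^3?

no

Applying the same elementary operations to the rows and columns of A produces a congruent diagonal matrix with entries 3, 20/3, -2/5.
Counting signs: 2 positive, 1 negative.
Hence Q is indefinite.
⟨·,·⟩ is an inner product exactly when A is positive definite.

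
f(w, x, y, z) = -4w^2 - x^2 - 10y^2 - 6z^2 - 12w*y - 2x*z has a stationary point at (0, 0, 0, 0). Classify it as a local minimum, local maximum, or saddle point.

The Hessian at the origin is H = [[-8, 0, -12, 0], [0, -2, 0, -2], [-12, 0, -20, 0], [0, -2, 0, -12]].
Congruent diagonalization of H (simultaneous row and column reduction) yields pivots -8, -2, -2, -10.
That gives 4 negative pivots.
H is negative definite, so the origin is a strict local maximum.

local maximum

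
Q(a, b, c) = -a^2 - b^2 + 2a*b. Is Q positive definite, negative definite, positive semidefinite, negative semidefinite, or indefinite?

negative semidefinite

The symmetric matrix is A = [[-1, 1, 0], [1, -1, 0], [0, 0, 0]].
Applying the same elementary operations to the rows and columns of A produces a congruent diagonal matrix with entries -1, 0, 0.
Counting signs: 1 negative, 2 zero.
Hence Q is negative semidefinite.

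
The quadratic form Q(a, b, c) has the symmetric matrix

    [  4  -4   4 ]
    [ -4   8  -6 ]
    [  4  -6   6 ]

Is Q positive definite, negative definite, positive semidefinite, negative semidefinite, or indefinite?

Leading principal minors: Δ_1 = 4, Δ_2 = 16, Δ_3 = 16.
All leading principal minors are positive, so by Sylvester's criterion Q is positive definite.

positive definite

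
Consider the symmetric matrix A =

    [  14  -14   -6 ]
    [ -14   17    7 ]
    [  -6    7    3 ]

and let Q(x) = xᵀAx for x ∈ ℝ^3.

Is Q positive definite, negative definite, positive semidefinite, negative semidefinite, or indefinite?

Leading principal minors: Δ_1 = 14, Δ_2 = 42, Δ_3 = 4.
All leading principal minors are positive, so by Sylvester's criterion Q is positive definite.

positive definite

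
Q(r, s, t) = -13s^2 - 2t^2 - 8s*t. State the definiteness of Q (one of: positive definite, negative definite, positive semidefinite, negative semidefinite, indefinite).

The symmetric matrix is A = [[0, 0, 0], [0, -13, -4], [0, -4, -2]].
Congruent diagonalization of A (simultaneous row and column reduction) yields pivots 0, -13, -10/13.
Counting signs: 2 negative, 1 zero.
Hence Q is negative semidefinite.

negative semidefinite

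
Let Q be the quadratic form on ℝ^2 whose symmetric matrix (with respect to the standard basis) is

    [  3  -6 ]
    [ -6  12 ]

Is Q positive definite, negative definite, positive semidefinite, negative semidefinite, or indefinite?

Congruent diagonalization of A (simultaneous row and column reduction) yields pivots 3, 0.
Counting signs: 1 positive, 1 zero.
Hence Q is positive semidefinite.

positive semidefinite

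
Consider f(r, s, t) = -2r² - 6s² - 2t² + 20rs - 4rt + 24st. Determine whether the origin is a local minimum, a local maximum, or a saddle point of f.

The Hessian at the origin is H = [[-4, 20, -4], [20, -12, 24], [-4, 24, -4]].
An LDLᵀ factorisation of H has diagonal entries -4, 88, -2/11.
Counting signs: 1 positive, 2 negative.
H is indefinite, so the origin is a saddle point.

saddle point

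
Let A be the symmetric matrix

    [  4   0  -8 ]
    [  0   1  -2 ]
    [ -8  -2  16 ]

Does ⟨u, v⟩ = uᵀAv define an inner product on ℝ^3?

no

Row-reducing A symmetrically gives the diagonal entries 4, 1, -4.
So there are 2 positive, 1 negative pivots.
Hence Q is indefinite.
⟨·,·⟩ is an inner product exactly when A is positive definite.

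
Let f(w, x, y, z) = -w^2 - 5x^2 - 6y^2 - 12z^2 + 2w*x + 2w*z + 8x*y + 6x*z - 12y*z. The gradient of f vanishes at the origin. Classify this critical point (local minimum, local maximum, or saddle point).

The Hessian at the origin is H = [[-2, 2, 0, 2], [2, -10, 8, 6], [0, 8, -12, -12], [2, 6, -12, -24]].
An LDLᵀ factorisation of H has diagonal entries -2, -8, -4, -10.
Counting signs: 4 negative.
H is negative definite, so the origin is a strict local maximum.

local maximum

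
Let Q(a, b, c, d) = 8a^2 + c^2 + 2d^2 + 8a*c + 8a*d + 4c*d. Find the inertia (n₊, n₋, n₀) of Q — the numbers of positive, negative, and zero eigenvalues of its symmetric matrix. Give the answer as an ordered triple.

(1, 1, 2)

The associated matrix is A = [[8, 0, 4, 4], [0, 0, 0, 0], [4, 0, 1, 2], [4, 0, 2, 2]].
Applying the same elementary operations to the rows and columns of A produces a congruent diagonal matrix with entries 8, 0, -1, 0.
That gives 1 positive, 1 negative, 2 zero pivots.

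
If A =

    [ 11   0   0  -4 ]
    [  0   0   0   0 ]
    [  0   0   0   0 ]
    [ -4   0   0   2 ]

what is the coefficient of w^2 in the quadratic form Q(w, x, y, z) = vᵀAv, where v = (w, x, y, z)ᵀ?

The coefficient of w^2 is the diagonal entry A[1,1] = 11.

11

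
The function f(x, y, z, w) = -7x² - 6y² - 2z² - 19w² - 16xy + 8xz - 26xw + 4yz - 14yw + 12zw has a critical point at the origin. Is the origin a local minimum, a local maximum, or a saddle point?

The Hessian at the origin is H = [[-14, -16, 8, -26], [-16, -12, 4, -14], [8, 4, -4, 12], [-26, -14, 12, -38]].
Congruent diagonalization of H (simultaneous row and column reduction) yields pivots -14, 44/7, -40/11, -3/2.
That gives 1 positive, 3 negative pivots.
H is indefinite, so the origin is a saddle point.

saddle point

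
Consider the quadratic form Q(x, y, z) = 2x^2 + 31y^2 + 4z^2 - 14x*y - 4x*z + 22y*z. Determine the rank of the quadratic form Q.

Write A = [[2, -7, -2], [-7, 31, 11], [-2, 11, 4]].
Symmetric row and column elimination reduces A to a congruent diagonal form with pivots 2, 13/2, -6/13.
So there are 2 positive, 1 negative pivots.
The rank is the number of nonzero pivots: 3.

3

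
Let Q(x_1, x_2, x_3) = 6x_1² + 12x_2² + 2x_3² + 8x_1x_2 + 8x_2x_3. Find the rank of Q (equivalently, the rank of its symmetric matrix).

The symmetric matrix is A = [[6, 4, 0], [4, 12, 4], [0, 4, 2]].
Applying the same elementary operations to the rows and columns of A produces a congruent diagonal matrix with entries 6, 28/3, 2/7.
Counting signs: 3 positive.
The rank is the number of nonzero pivots: 3.

3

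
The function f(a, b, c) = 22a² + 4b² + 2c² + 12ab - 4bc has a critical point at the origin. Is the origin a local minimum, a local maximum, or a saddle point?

The Hessian at the origin is H = [[44, 12, 0], [12, 8, -4], [0, -4, 4]].
Congruent diagonalization of H (simultaneous row and column reduction) yields pivots 44, 52/11, 8/13.
Counting signs: 3 positive.
H is positive definite, so the origin is a strict local minimum.

local minimum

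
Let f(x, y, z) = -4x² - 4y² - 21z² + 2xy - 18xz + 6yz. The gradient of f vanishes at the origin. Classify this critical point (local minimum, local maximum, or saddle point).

The Hessian at the origin is H = [[-8, 2, -18], [2, -8, 6], [-18, 6, -42]].
Symmetric row and column elimination reduces H to a congruent diagonal form with pivots -8, -15/2, -6/5.
So there are 3 negative pivots.
H is negative definite, so the origin is a strict local maximum.

local maximum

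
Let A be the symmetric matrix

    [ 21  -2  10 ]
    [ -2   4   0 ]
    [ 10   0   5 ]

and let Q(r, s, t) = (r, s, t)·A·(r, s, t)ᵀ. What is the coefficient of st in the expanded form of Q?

The coefficient of st is A[2,3] + A[3,2] = 2·0 = 0.

0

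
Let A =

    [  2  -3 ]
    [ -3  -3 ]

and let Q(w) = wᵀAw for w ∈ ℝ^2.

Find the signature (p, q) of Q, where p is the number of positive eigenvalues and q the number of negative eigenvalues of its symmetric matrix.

Applying the same elementary operations to the rows and columns of A produces a congruent diagonal matrix with entries 2, -15/2.
That gives 1 positive, 1 negative pivots.

(1, 1)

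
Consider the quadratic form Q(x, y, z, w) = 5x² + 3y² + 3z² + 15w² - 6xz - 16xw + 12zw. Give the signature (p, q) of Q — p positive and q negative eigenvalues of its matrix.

(4, 0)

Write A = [[5, 0, -3, -8], [0, 3, 0, 0], [-3, 0, 3, 6], [-8, 0, 6, 15]].
Row-reducing A symmetrically gives the diagonal entries 5, 3, 6/5, 1.
So there are 4 positive pivots.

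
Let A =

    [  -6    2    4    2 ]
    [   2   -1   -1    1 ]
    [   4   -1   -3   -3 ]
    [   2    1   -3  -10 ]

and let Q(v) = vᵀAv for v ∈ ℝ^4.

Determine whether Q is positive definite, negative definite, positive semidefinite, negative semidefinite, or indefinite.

Symmetric row and column elimination reduces A to a congruent diagonal form with pivots -6, -1/3, 0, -1.
Counting signs: 3 negative, 1 zero.
Hence Q is negative semidefinite.

negative semidefinite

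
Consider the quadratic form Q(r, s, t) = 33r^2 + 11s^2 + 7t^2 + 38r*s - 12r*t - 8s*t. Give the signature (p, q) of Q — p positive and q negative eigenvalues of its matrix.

The symmetric matrix is A = [[33, 19, -6], [19, 11, -4], [-6, -4, 7]].
Applying the same elementary operations to the rows and columns of A produces a congruent diagonal matrix with entries 33, 2/33, 1.
So there are 3 positive pivots.

(3, 0)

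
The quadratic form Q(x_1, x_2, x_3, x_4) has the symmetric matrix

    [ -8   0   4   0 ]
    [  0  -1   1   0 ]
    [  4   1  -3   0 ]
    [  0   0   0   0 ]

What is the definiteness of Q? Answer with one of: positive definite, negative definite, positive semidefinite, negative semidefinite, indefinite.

Symmetric row and column elimination reduces A to a congruent diagonal form with pivots -8, -1, 0, 0.
That gives 2 negative, 2 zero pivots.
Hence Q is negative semidefinite.

negative semidefinite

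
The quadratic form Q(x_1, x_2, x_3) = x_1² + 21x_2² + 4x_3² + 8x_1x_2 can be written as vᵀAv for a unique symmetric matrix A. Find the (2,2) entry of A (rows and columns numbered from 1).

21

The coefficient of x_2² in Q is 21, and that is exactly A[2,2].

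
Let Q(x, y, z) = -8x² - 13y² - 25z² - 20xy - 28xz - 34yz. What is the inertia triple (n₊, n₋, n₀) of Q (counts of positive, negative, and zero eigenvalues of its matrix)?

The associated matrix is A = [[-8, -10, -14], [-10, -13, -17], [-14, -17, -25]].
Symmetric row and column elimination reduces A to a congruent diagonal form with pivots -8, -1/2, 0.
That gives 2 negative, 1 zero pivots.

(0, 2, 1)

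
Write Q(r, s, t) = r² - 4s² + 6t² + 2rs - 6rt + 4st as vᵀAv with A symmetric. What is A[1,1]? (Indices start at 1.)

The coefficient of r² in Q is 1, and that is exactly A[1,1].

1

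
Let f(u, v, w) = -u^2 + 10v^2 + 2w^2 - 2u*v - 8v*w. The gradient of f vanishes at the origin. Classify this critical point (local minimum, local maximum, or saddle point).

saddle point

The Hessian at the origin is H = [[-2, -2, 0], [-2, 20, -8], [0, -8, 4]].
Row-reducing H symmetrically gives the diagonal entries -2, 22, 12/11.
That gives 2 positive, 1 negative pivots.
H is indefinite, so the origin is a saddle point.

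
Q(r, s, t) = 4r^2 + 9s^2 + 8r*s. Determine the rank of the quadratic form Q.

2

The symmetric matrix is A = [[4, 4, 0], [4, 9, 0], [0, 0, 0]].
Congruent diagonalization of A (simultaneous row and column reduction) yields pivots 4, 5, 0.
That gives 2 positive, 1 zero pivots.
The rank is the number of nonzero pivots: 2.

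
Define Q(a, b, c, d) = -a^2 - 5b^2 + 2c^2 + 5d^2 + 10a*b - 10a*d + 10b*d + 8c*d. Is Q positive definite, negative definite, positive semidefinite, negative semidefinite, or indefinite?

Write A = [[-1, 5, 0, -5], [5, -5, 0, 5], [0, 0, 2, 4], [-5, 5, 4, 5]].
An LDLᵀ factorisation of A has diagonal entries -1, 20, 2, 2.
So there are 3 positive, 1 negative pivots.
Hence Q is indefinite.

indefinite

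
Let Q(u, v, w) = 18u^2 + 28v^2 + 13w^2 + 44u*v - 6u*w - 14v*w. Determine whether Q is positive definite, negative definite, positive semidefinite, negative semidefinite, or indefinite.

positive definite

The symmetric matrix is A = [[18, 22, -3], [22, 28, -7], [-3, -7, 13]].
An LDLᵀ factorisation of A has diagonal entries 18, 10/9, 5/2.
That gives 3 positive pivots.
Hence Q is positive definite.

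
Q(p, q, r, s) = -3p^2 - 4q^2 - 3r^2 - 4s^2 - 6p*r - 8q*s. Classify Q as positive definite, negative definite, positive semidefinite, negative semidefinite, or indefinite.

The associated matrix is A = [[-3, 0, -3, 0], [0, -4, 0, -4], [-3, 0, -3, 0], [0, -4, 0, -4]].
Symmetric row and column elimination reduces A to a congruent diagonal form with pivots -3, -4, 0, 0.
So there are 2 negative, 2 zero pivots.
Hence Q is negative semidefinite.

negative semidefinite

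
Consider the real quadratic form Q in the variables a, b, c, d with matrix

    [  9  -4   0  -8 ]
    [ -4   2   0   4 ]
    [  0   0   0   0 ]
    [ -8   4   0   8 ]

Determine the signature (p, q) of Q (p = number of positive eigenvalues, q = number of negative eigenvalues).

(2, 0)

Applying the same elementary operations to the rows and columns of A produces a congruent diagonal matrix with entries 9, 2/9, 0, 0.
So there are 2 positive, 2 zero pivots.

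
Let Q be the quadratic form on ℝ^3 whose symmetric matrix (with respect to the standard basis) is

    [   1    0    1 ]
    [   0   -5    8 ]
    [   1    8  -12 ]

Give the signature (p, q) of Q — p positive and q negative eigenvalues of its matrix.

(1, 2)

Row-reducing A symmetrically gives the diagonal entries 1, -5, -1/5.
Counting signs: 1 positive, 2 negative.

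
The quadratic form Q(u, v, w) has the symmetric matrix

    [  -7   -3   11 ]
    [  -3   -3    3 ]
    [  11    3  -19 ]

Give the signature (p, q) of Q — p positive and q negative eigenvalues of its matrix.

(0, 2)

Applying the same elementary operations to the rows and columns of A produces a congruent diagonal matrix with entries -7, -12/7, 0.
Counting signs: 2 negative, 1 zero.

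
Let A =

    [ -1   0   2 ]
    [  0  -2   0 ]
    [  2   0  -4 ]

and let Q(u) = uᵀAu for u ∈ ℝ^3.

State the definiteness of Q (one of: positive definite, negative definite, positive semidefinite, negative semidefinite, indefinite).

negative semidefinite

Symmetric row and column elimination reduces A to a congruent diagonal form with pivots -1, -2, 0.
That gives 2 negative, 1 zero pivots.
Hence Q is negative semidefinite.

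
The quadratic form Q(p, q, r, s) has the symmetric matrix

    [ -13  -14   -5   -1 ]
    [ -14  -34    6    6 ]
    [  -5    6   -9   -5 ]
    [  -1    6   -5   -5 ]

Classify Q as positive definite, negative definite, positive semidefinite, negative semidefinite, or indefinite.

negative definite

Symmetric row and column elimination reduces A to a congruent diagonal form with pivots -13, -246/13, -28/123, -12/7.
That gives 4 negative pivots.
Hence Q is negative definite.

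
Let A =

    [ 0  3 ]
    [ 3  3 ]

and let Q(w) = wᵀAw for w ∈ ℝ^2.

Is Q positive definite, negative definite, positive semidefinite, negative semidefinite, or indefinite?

indefinite

For the 2×2 matrix [[0, 3], [3, 3]]: det = 0·3 − (3)² = -9, trace = 3.
det < 0 so the eigenvalues have opposite signs; the form is indefinite.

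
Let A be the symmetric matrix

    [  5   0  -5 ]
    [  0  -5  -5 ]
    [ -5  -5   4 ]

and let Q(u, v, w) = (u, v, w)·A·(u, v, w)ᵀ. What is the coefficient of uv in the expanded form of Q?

0

The coefficient of uv is A[1,2] + A[2,1] = 2·0 = 0.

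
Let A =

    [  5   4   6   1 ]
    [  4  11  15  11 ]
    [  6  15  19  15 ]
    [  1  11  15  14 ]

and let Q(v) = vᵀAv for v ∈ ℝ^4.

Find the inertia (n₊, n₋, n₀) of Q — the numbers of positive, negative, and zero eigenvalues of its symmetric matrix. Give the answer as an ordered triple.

(3, 1, 0)

Applying the same elementary operations to the rows and columns of A produces a congruent diagonal matrix with entries 5, 39/5, -20/13, 3/5.
So there are 3 positive, 1 negative pivots.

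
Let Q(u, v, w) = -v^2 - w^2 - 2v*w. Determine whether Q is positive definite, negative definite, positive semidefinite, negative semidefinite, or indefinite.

The associated matrix is A = [[0, 0, 0], [0, -1, -1], [0, -1, -1]].
Congruent diagonalization of A (simultaneous row and column reduction) yields pivots 0, -1, 0.
Counting signs: 1 negative, 2 zero.
Hence Q is negative semidefinite.

negative semidefinite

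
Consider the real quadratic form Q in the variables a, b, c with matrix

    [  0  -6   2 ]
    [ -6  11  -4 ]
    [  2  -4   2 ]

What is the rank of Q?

3

Row reduction of A gives 3 nonzero rows, so rank A = 3.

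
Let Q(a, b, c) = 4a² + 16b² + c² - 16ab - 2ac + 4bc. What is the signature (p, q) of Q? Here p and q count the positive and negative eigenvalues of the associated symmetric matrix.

The associated matrix is A = [[4, -8, -1], [-8, 16, 2], [-1, 2, 1]].
Applying the same elementary operations to the rows and columns of A produces a congruent diagonal matrix with entries 4, 0, 3/4.
That gives 2 positive, 1 zero pivots.

(2, 0)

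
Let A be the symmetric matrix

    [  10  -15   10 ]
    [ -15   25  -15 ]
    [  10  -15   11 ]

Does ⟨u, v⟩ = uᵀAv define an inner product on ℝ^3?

yes

Symmetric row and column elimination reduces A to a congruent diagonal form with pivots 10, 5/2, 1.
That gives 3 positive pivots.
Hence Q is positive definite.
⟨·,·⟩ is an inner product exactly when A is positive definite.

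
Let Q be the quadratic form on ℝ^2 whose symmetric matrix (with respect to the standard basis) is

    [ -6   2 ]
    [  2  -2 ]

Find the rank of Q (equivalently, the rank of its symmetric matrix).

2

Applying the same elementary operations to the rows and columns of A produces a congruent diagonal matrix with entries -6, -4/3.
So there are 2 negative pivots.
The rank is the number of nonzero pivots: 2.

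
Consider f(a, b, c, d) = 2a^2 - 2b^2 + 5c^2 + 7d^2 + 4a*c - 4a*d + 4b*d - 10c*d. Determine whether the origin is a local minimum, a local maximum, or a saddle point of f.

saddle point

The Hessian at the origin is H = [[4, 0, 4, -4], [0, -4, 0, 4], [4, 0, 10, -10], [-4, 4, -10, 14]].
Congruent diagonalization of H (simultaneous row and column reduction) yields pivots 4, -4, 6, 8.
Counting signs: 3 positive, 1 negative.
H is indefinite, so the origin is a saddle point.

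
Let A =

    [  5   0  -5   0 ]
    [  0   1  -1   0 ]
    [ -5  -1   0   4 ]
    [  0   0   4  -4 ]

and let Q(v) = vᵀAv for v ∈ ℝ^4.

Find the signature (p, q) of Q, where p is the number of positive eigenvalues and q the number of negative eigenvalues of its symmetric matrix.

Row-reducing A symmetrically gives the diagonal entries 5, 1, -6, -4/3.
So there are 2 positive, 2 negative pivots.

(2, 2)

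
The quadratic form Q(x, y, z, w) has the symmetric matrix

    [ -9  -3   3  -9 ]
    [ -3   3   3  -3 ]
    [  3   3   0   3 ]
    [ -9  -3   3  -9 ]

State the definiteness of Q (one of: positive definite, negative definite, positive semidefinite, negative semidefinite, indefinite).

Symmetric row and column elimination reduces A to a congruent diagonal form with pivots -9, 4, 0, 0.
That gives 1 positive, 1 negative, 2 zero pivots.
Hence Q is indefinite.

indefinite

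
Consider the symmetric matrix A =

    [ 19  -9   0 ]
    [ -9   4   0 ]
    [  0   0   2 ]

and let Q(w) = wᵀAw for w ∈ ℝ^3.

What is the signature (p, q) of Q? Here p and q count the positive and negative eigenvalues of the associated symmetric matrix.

(2, 1)

Applying the same elementary operations to the rows and columns of A produces a congruent diagonal matrix with entries 19, -5/19, 2.
So there are 2 positive, 1 negative pivots.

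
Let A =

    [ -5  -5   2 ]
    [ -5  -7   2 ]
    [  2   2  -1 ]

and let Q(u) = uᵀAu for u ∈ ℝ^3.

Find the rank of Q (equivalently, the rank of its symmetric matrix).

Applying the same elementary operations to the rows and columns of A produces a congruent diagonal matrix with entries -5, -2, -1/5.
So there are 3 negative pivots.
The rank is the number of nonzero pivots: 3.

3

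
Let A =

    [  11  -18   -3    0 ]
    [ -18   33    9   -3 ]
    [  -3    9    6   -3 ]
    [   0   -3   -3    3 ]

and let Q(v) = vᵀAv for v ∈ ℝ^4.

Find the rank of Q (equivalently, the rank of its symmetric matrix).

Symmetric row and column elimination reduces A to a congruent diagonal form with pivots 11, 39/11, 6/13, 0.
Counting signs: 3 positive, 1 zero.
The rank is the number of nonzero pivots: 3.

3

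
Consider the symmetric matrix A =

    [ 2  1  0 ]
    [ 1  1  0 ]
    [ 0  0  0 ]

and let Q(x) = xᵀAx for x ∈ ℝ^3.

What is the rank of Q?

2

Row-reducing A symmetrically gives the diagonal entries 2, 1/2, 0.
That gives 2 positive, 1 zero pivots.
The rank is the number of nonzero pivots: 2.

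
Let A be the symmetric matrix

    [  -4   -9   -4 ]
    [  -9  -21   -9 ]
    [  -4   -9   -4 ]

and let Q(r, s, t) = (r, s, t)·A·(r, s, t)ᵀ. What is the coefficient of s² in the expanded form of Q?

The coefficient of s² is the diagonal entry A[2,2] = -21.

-21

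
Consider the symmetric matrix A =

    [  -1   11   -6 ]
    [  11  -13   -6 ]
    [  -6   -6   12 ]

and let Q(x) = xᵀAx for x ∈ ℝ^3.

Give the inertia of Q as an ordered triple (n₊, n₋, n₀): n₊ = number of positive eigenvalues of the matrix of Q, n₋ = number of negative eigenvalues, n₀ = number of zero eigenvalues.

(1, 1, 1)

Symmetric row and column elimination reduces A to a congruent diagonal form with pivots -1, 108, 0.
So there are 1 positive, 1 negative, 1 zero pivots.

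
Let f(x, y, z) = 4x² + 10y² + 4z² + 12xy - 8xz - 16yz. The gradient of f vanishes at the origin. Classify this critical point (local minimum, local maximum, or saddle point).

saddle point

The Hessian at the origin is H = [[8, 12, -8], [12, 20, -16], [-8, -16, 8]].
An LDLᵀ factorisation of H has diagonal entries 8, 2, -8.
Counting signs: 2 positive, 1 negative.
H is indefinite, so the origin is a saddle point.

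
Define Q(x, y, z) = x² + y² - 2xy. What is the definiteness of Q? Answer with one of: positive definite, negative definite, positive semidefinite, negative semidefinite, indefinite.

Write A = [[1, -1, 0], [-1, 1, 0], [0, 0, 0]].
Congruent diagonalization of A (simultaneous row and column reduction) yields pivots 1, 0, 0.
So there are 1 positive, 2 zero pivots.
Hence Q is positive semidefinite.

positive semidefinite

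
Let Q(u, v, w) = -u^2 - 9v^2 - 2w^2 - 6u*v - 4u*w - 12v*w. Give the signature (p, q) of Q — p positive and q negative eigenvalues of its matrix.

The symmetric matrix is A = [[-1, -3, -2], [-3, -9, -6], [-2, -6, -2]].
Applying the same elementary operations to the rows and columns of A produces a congruent diagonal matrix with entries -1, 0, 2.
So there are 1 positive, 1 negative, 1 zero pivots.

(1, 1)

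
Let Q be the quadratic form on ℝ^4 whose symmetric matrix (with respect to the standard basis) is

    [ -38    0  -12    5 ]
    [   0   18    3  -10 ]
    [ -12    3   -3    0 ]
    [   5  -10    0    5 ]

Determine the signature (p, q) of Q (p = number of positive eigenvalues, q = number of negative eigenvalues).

(3, 1)

Row-reducing A symmetrically gives the diagonal entries -38, 18, 11/38, 5/66.
So there are 3 positive, 1 negative pivots.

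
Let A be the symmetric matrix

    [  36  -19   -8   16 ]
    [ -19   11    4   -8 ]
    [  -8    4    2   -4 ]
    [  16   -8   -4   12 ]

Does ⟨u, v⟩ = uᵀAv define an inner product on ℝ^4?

Applying the same elementary operations to the rows and columns of A produces a congruent diagonal matrix with entries 36, 35/36, 6/35, 4.
So there are 4 positive pivots.
Hence Q is positive definite.
⟨·,·⟩ is an inner product exactly when A is positive definite.

yes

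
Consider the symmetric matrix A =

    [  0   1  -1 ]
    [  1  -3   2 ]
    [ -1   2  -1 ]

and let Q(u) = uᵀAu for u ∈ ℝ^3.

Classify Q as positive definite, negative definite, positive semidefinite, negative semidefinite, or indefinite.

indefinite

A is congruent to a diagonal matrix with 1 positive, 1 negative and 1 zero entries, so Q is indefinite.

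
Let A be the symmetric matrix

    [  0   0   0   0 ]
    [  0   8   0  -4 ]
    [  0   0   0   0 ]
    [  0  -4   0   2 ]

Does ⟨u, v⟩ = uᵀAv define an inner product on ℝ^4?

Congruent diagonalization of A (simultaneous row and column reduction) yields pivots 0, 8, 0, 0.
So there are 1 positive, 3 zero pivots.
Hence Q is positive semidefinite.
⟨·,·⟩ is an inner product exactly when A is positive definite.

no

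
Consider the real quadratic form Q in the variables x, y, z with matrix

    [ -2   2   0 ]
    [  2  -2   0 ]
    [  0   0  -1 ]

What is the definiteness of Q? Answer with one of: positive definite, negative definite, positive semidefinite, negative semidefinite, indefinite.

Applying the same elementary operations to the rows and columns of A produces a congruent diagonal matrix with entries -2, 0, -1.
Counting signs: 2 negative, 1 zero.
Hence Q is negative semidefinite.

negative semidefinite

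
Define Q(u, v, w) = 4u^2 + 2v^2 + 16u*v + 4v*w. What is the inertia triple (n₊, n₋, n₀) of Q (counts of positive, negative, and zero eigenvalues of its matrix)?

Write A = [[4, 8, 0], [8, 2, 2], [0, 2, 0]].
Congruent diagonalization of A (simultaneous row and column reduction) yields pivots 4, -14, 2/7.
Counting signs: 2 positive, 1 negative.

(2, 1, 0)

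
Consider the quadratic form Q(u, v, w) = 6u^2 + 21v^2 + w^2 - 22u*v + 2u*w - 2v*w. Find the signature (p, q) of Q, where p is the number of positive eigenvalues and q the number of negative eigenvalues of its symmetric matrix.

(2, 0)

The associated matrix is A = [[6, -11, 1], [-11, 21, -1], [1, -1, 1]].
Symmetric row and column elimination reduces A to a congruent diagonal form with pivots 6, 5/6, 0.
So there are 2 positive, 1 zero pivots.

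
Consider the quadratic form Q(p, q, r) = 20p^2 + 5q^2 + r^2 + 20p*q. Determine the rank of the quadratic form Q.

The associated matrix is A = [[20, 10, 0], [10, 5, 0], [0, 0, 1]].
Row-reducing A symmetrically gives the diagonal entries 20, 0, 1.
That gives 2 positive, 1 zero pivots.
The rank is the number of nonzero pivots: 2.

2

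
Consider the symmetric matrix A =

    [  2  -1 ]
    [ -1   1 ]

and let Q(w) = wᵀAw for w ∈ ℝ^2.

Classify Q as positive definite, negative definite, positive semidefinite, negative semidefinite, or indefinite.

Row-reducing A symmetrically gives the diagonal entries 2, 1/2.
Counting signs: 2 positive.
Hence Q is positive definite.

positive definite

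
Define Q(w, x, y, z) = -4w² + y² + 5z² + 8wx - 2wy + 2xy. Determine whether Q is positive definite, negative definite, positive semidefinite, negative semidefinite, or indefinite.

indefinite

The associated matrix is A = [[-4, 4, -1, 0], [4, 0, 1, 0], [-1, 1, 1, 0], [0, 0, 0, 5]].
Symmetric row and column elimination reduces A to a congruent diagonal form with pivots -4, 4, 5/4, 5.
That gives 3 positive, 1 negative pivots.
Hence Q is indefinite.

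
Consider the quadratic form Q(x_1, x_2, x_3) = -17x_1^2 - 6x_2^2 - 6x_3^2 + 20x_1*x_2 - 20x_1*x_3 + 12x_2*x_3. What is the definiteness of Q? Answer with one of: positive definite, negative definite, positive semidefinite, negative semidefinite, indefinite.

Write A = [[-17, 10, -10], [10, -6, 6], [-10, 6, -6]].
Row-reducing A symmetrically gives the diagonal entries -17, -2/17, 0.
So there are 2 negative, 1 zero pivots.
Hence Q is negative semidefinite.

negative semidefinite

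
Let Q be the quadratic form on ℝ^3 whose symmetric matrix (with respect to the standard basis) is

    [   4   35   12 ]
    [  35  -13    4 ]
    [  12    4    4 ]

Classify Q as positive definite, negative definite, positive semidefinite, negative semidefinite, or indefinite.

indefinite

Symmetric row and column elimination reduces A to a congruent diagonal form with pivots 4, -1277/4, -60/1277.
That gives 1 positive, 2 negative pivots.
Hence Q is indefinite.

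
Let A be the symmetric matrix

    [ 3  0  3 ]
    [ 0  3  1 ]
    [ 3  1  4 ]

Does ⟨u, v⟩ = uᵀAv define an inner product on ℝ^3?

Leading principal minors: Δ_1 = 3, Δ_2 = 9, Δ_3 = 6.
All leading principal minors are positive, so by Sylvester's criterion Q is positive definite.
⟨·,·⟩ is an inner product exactly when A is positive definite.

yes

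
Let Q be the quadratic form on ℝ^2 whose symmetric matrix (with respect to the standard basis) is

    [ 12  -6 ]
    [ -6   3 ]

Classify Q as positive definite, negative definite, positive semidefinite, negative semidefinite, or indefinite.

positive semidefinite

For the 2×2 matrix [[12, -6], [-6, 3]]: det = 12·3 − (-6)² = 0, trace = 15.
det = 0 so one eigenvalue is zero; the form is semidefinite with the sign of the trace.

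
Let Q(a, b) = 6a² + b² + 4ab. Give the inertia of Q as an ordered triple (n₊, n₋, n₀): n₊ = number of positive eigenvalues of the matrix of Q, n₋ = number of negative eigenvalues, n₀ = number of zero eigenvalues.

(2, 0, 0)

Write A = [[6, 2], [2, 1]].
Applying the same elementary operations to the rows and columns of A produces a congruent diagonal matrix with entries 6, 1/3.
That gives 2 positive pivots.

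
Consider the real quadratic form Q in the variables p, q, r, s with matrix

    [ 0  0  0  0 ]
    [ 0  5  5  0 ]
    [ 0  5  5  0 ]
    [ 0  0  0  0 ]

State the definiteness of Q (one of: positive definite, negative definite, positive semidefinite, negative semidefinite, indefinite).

positive semidefinite

Applying the same elementary operations to the rows and columns of A produces a congruent diagonal matrix with entries 0, 5, 0, 0.
So there are 1 positive, 3 zero pivots.
Hence Q is positive semidefinite.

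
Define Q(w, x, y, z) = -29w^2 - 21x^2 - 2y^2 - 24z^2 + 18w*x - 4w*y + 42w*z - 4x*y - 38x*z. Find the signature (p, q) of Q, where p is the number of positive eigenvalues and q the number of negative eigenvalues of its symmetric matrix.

(0, 4)

The associated matrix is A = [[-29, 9, -2, 21], [9, -21, -2, -19], [-2, -2, -2, 0], [21, -19, 0, -24]].
Symmetric row and column elimination reduces A to a congruent diagonal form with pivots -29, -528/29, -49/33, -15/98.
Counting signs: 4 negative.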